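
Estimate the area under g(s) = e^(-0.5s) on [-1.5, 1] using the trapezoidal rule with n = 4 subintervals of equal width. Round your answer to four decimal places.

Δs = (1 − (-1.5))/4 = 0.625.
g(-1.5) ≈ 2.1170, g(-0.875) ≈ 1.5488, g(-0.25) ≈ 1.1331, g(0.375) ≈ 0.8290, g(1) ≈ 0.6065.
T_4 = (Δs/2)·[g(s_0) + 2g(s_1) + 2g(s_2) + 2g(s_3) + g(s_4)].
Sum ≈ 3.0455.

3.0455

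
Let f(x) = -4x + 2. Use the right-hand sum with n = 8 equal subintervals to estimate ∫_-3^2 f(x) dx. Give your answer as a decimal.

Δx = (2 − (-3))/8 = 0.625.
Right endpoints: -2.375, -1.75, -1.125, -0.5, 0.125, 0.75, 1.375, 2.
f(-2.375) = 11.5, f(-1.75) = 9, f(-1.125) = 6.5, f(-0.5) = 4, f(0.125) = 1.5, f(0.75) = -1, f(1.375) = -3.5, f(2) = -6.
Sum = Δx · [f(-2.375) + f(-1.75) + f(-1.125) + ...].
Sum = 13.75.

13.75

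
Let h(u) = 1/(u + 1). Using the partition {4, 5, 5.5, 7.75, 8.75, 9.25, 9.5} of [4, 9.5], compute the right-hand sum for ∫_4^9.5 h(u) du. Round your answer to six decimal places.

Subinterval widths: 1, 0.5, 2.25, 1, 0.5, 0.25.
Right endpoints: 5, 5.5, 7.75, 8.75, 9.25, 9.5.
h(5) = 1/6, h(5.5) = 2/13, h(7.75) = 4/35, h(8.75) = 4/39, h(9.25) = 4/41, h(9.5) = 2/21.
Sum = Σ Δu_i · h(u_i).
Sum ≈ 0.675887.

0.675887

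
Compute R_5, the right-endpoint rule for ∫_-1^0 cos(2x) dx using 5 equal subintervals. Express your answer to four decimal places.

Δx = (0 − (-1))/5 = 0.2.
Right endpoints: -0.8, -0.6, -0.4, -0.2, 0.
f(-0.8) ≈ -0.0292, f(-0.6) ≈ 0.3624, f(-0.4) ≈ 0.6967, f(-0.2) ≈ 0.9211, f(0) ≈ 1.0000.
Sum = Δx · [f(-0.8) + f(-0.6) + f(-0.4) + f(-0.2) + f(0)].
Sum ≈ 0.5902.

0.5902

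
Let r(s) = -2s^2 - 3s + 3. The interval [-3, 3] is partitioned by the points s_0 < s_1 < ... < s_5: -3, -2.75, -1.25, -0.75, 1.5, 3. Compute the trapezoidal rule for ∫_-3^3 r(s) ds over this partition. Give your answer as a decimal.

-24.09375

Subinterval widths: 0.25, 1.5, 0.5, 2.25, 1.5.
r(-3) = -6, r(-2.75) = -3.875, r(-1.25) = 3.625, r(-0.75) = 4.125, r(1.5) = -6, r(3) = -24.
On each subinterval the trapezoid contributes (Δs_i/2)·[r(s_{i-1}) + r(s_i)].
Sum = -24.09375.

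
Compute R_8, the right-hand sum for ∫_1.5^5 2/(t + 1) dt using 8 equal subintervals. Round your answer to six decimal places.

1.653057

Δt = (5 − 1.5)/8 = 0.4375.
Right endpoints: 1.9375, 2.375, 2.8125, 3.25, 3.6875, 4.125, 4.5625, 5.
f(1.9375) = 32/47, f(2.375) = 16/27, f(2.8125) = 32/61, f(3.25) = 8/17, f(3.6875) = 32/75, f(4.125) = 16/41, f(4.5625) = 32/89, f(5) = 1/3.
Sum = Δt · [f(1.9375) + f(2.375) + f(2.8125) + ...].
Sum ≈ 1.653057.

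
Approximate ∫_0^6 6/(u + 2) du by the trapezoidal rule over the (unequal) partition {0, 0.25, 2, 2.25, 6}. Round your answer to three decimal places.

Subinterval widths: 0.25, 1.75, 0.25, 3.75.
f(0) = 3, f(0.25) = 8/3, f(2) = 1.5, f(2.25) = 24/17, f(6) = 0.75.
On each subinterval the trapezoid contributes (Δu_i/2)·[f(u_{i-1}) + f(u_i)].
Sum ≈ 8.771.

8.771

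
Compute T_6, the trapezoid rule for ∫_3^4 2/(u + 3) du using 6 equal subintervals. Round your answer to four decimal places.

Δu = (4 − 3)/6 = 1/6.
f(3) = 1/3, f(19/6) = 12/37, f(10/3) = 6/19, f(3.5) = 4/13, f(11/3) = 0.3, f(23/6) = 12/41, f(4) = 2/7.
T_6 = (Δu/2)·[f(u_0) + 2f(u_1) + ... + 2f(u_{5}) + f(u_6)].
Sum ≈ 0.3083.

0.3083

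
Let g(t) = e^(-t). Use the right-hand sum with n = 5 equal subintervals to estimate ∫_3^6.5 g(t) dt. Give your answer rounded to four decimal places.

Δt = (6.5 − 3)/5 = 0.7.
Right endpoints: 3.7, 4.4, 5.1, 5.8, 6.5.
g(3.7) ≈ 0.0247, g(4.4) ≈ 0.0123, g(5.1) ≈ 0.0061, g(5.8) ≈ 0.0030, g(6.5) ≈ 0.0015.
Sum = Δt · [g(3.7) + g(4.4) + g(5.1) + g(5.8) + g(6.5)].
Sum ≈ 0.0333.

0.0333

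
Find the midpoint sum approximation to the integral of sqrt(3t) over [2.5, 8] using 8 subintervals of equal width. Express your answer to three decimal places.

Δt = (8 − 2.5)/8 = 0.6875.
Midpoints: 2.84375, 3.53125, 4.21875, 4.90625, 5.59375, 6.28125, 6.96875, 7.65625.
f(2.84375) ≈ 2.921, f(3.53125) ≈ 3.255, f(4.21875) ≈ 3.558, f(4.90625) ≈ 3.837, f(5.59375) ≈ 4.096, f(6.28125) ≈ 4.341, f(6.96875) ≈ 4.572, f(7.65625) ≈ 4.793.
Sum = Δt · [f(2.84375) + f(3.53125) + f(4.21875) + ...].
Sum ≈ 21.568.

21.568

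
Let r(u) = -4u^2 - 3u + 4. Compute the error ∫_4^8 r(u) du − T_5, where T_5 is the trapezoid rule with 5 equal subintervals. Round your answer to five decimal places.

1.70667

Exact integral: ∫_4^8 r(u) du ≈ -653.3333333.
T_5 = -655.04.
Error ≈ -653.3333333 − (-655.04) ≈ 1.70667.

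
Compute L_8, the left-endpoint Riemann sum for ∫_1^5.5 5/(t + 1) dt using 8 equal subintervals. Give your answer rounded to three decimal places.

Δt = (5.5 − 1)/8 = 0.5625.
Left endpoints: 1, 1.5625, 2.125, 2.6875, 3.25, 3.8125, 4.375, 4.9375.
f(1) = 2.5, f(1.5625) = 80/41, f(2.125) = 1.6, f(2.6875) = 80/59, f(3.25) = 20/17, f(3.8125) = 80/77, f(4.375) = 40/43, f(4.9375) = 16/19.
Sum = Δt · [f(1) + f(1.5625) + f(2.125) + ...].
Sum ≈ 6.410.

6.410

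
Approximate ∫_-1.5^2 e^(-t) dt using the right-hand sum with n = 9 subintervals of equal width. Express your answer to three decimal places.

3.556

Δt = (2 − (-1.5))/9 = 7/18.
Right endpoints: -10/9, -13/18, -1/3, 1/18, 4/9, 5/6, 11/9, 29/18, 2.
f(-10/9) ≈ 3.038, f(-13/18) ≈ 2.059, f(-1/3) ≈ 1.396, f(1/18) ≈ 0.946, f(4/9) ≈ 0.641, f(5/6) ≈ 0.435, f(11/9) ≈ 0.295, f(29/18) ≈ 0.200, f(2) ≈ 0.135.
Sum = Δt · [f(-10/9) + f(-13/18) + f(-1/3) + ...].
Sum ≈ 3.556.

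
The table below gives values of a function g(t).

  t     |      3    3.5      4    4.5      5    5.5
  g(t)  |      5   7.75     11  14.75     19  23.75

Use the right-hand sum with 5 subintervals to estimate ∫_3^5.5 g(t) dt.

Δt = 0.5.
Sum = 0.5·[7.75 + 11 + 14.75 + 19 + 23.75] = 38.125.

38.125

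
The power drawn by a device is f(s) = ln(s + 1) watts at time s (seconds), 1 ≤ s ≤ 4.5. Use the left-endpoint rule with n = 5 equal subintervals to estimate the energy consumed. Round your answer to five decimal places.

Δs = (4.5 − 1)/5 = 0.7.
Left endpoints: 1, 1.7, 2.4, 3.1, 3.8.
f(1) ≈ 0.69315, f(1.7) ≈ 0.99325, f(2.4) ≈ 1.22378, f(3.1) ≈ 1.41099, f(3.8) ≈ 1.56862.
Sum = Δs · [f(1) + f(1.7) + f(2.4) + f(3.1) + f(3.8)].
Sum ≈ 4.12284.

4.12284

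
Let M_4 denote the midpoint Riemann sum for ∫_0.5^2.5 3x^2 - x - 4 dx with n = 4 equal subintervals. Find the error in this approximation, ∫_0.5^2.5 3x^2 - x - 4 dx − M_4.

0.125

Exact integral: ∫_0.5^2.5 f(x) dx = 4.5.
M_4 = 4.375.
Error = 4.5 − 4.375 = 0.125.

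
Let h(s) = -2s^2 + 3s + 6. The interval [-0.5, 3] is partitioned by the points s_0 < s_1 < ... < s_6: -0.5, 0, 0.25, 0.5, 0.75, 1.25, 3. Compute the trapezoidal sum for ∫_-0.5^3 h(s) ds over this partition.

14.15625

Subinterval widths: 0.5, 0.25, 0.25, 0.25, 0.5, 1.75.
h(-0.5) = 4, h(0) = 6, h(0.25) = 6.625, h(0.5) = 7, h(0.75) = 7.125, h(1.25) = 6.625, h(3) = -3.
On each subinterval the trapezoid contributes (Δs_i/2)·[h(s_{i-1}) + h(s_i)].
Sum = 14.15625.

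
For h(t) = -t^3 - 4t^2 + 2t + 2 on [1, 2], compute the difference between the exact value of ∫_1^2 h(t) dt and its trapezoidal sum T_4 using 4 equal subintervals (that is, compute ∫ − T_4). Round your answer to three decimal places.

0.089

Exact integral: ∫_1^2 h(t) dt ≈ -8.08333.
T_4 = -8.171875.
Error ≈ -8.08333 − (-8.171875) ≈ 0.089.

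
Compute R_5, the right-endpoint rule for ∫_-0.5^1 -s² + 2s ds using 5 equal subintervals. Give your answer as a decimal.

0.69

Δs = (1 − (-0.5))/5 = 0.3.
Right endpoints: -0.2, 0.1, 0.4, 0.7, 1.
f(-0.2) = -0.44, f(0.1) = 0.19, f(0.4) = 0.64, f(0.7) = 0.91, f(1) = 1.
Sum = Δs · [f(-0.2) + f(0.1) + f(0.4) + f(0.7) + f(1)].
Sum = 0.69.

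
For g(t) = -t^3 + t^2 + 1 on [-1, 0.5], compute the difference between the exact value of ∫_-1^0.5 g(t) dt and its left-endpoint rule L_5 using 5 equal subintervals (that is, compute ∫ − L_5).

Exact integral: ∫_-1^0.5 g(t) dt = 2.109375.
L_5 = 2.43.
Error = 2.109375 − 2.43 = -0.320625.

-0.320625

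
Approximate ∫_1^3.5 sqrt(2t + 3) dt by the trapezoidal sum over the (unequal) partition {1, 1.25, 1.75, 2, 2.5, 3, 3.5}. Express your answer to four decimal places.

6.8120

Subinterval widths: 0.25, 0.5, 0.25, 0.5, 0.5, 0.5.
f(1) ≈ 2.2361, f(1.25) ≈ 2.3452, f(1.75) ≈ 2.5495, f(2) ≈ 2.6458, f(2.5) ≈ 2.8284, f(3) ≈ 3.0000, f(3.5) ≈ 3.1623.
On each subinterval the trapezoid contributes (Δt_i/2)·[f(t_{i-1}) + f(t_i)].
Sum ≈ 6.8120.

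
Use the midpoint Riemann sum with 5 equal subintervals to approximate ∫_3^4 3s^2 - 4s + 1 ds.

Δs = (4 − 3)/5 = 0.2.
Midpoints: 3.1, 3.3, 3.5, 3.7, 3.9.
f(3.1) = 17.43, f(3.3) = 20.47, f(3.5) = 23.75, f(3.7) = 27.27, f(3.9) = 31.03.
Sum = Δs · [f(3.1) + f(3.3) + f(3.5) + f(3.7) + f(3.9)].
Sum = 23.99.

23.99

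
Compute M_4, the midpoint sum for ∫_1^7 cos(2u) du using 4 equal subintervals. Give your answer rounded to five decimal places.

Δu = (7 − 1)/4 = 1.5.
Midpoints: 1.75, 3.25, 4.75, 6.25.
f(1.75) ≈ -0.93646, f(3.25) ≈ 0.97659, f(4.75) ≈ -0.99717, f(6.25) ≈ 0.99780.
Sum = Δu · [f(1.75) + f(3.25) + f(4.75) + f(6.25)].
Sum ≈ 0.06114.

0.06114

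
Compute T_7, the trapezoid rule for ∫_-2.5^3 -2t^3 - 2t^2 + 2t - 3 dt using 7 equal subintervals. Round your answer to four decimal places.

-65.1161

Δt = (3 − (-2.5))/7 = 11/14.
f(-2.5) = 10.75, f(-12/7) = -765/343, f(-13/14) = -6833/1372, f(-1/7) = -1139/343, f(9/14) = -4215/1372, f(10/7) = -3449/343, f(31/14) = -41285/1372, f(3) = -69.
T_7 = (Δt/2)·[f(t_0) + 2f(t_1) + ... + 2f(t_{6}) + f(t_7)].
Sum ≈ -65.1161.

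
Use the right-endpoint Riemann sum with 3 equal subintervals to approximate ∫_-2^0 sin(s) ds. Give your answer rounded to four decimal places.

-1.0602

Δs = (0 − (-2))/3 = 2/3.
Right endpoints: -4/3, -2/3, 0.
f(-4/3) ≈ -0.9719, f(-2/3) ≈ -0.6184, f(0) ≈ 0.0000.
Sum = Δs · [f(-4/3) + f(-2/3) + f(0)].
Sum ≈ -1.0602.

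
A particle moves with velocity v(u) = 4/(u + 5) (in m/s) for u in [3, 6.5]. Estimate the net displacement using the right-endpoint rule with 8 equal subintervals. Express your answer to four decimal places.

Δu = (6.5 − 3)/8 = 0.4375.
Right endpoints: 3.4375, 3.875, 4.3125, 4.75, 5.1875, 5.625, 6.0625, 6.5.
v(3.4375) = 64/135, v(3.875) = 32/71, v(4.3125) = 64/149, v(4.75) = 16/39, v(5.1875) = 64/163, v(5.625) = 32/85, v(6.0625) = 64/177, v(6.5) = 8/23.
Sum = Δu · [v(3.4375) + v(3.875) + v(4.3125) + ...].
Sum ≈ 1.4188.

1.4188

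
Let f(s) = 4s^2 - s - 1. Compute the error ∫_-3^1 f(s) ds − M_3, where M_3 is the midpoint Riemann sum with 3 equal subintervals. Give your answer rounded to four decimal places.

2.3704

Exact integral: ∫_-3^1 f(s) ds ≈ 37.333333.
M_3 ≈ 34.962963.
Error ≈ 37.333333 − 34.962963 ≈ 2.3704.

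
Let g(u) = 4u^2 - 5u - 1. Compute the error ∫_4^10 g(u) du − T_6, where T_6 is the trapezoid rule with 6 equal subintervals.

-4

Exact integral: ∫_4^10 g(u) du = 1032.
T_6 = 1036.
Error = 1032 − 1036 = -4.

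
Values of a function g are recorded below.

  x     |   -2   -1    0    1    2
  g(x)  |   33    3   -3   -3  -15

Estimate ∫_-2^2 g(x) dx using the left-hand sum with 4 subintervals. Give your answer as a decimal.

Δx = 1.
Sum = 1·[33 + 3 + (-3) + (-3)] = 30.

30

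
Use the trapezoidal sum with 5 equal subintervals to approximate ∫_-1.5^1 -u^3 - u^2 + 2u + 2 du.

3.28125

Δu = (1 − (-1.5))/5 = 0.5.
f(-1.5) = 0.125, f(-1) = 0, f(-0.5) = 0.875, f(0) = 2, f(0.5) = 2.625, f(1) = 2.
T_5 = (Δu/2)·[f(u_0) + 2f(u_1) + ... + 2f(u_{4}) + f(u_5)].
Sum = 3.28125.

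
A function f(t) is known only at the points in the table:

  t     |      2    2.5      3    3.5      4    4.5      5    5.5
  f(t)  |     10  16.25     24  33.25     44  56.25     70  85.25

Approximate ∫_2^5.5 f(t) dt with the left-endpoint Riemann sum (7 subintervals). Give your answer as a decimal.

126.875

Δt = 0.5.
Sum = 0.5·[10 + 16.25 + 24 + 33.25 + 44 + 56.25 + 70] = 126.875.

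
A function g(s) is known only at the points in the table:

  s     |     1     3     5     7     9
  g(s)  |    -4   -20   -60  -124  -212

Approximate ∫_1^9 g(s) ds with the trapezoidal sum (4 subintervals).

-624

Δs = 2.
T_4 = (2/2)·[(-4) + 2·(-20) + 2·(-60) + 2·(-124) + (-212)] = -624.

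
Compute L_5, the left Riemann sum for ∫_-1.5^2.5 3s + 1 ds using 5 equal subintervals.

Δs = (2.5 − (-1.5))/5 = 0.8.
Left endpoints: -1.5, -0.7, 0.1, 0.9, 1.7.
f(-1.5) = -3.5, f(-0.7) = -1.1, f(0.1) = 1.3, f(0.9) = 3.7, f(1.7) = 6.1.
Sum = Δs · [f(-1.5) + f(-0.7) + f(0.1) + f(0.9) + f(1.7)].
Sum = 5.2.

5.2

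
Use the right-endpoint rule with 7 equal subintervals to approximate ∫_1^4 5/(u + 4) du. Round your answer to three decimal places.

Δu = (4 − 1)/7 = 3/7.
Right endpoints: 10/7, 13/7, 16/7, 19/7, 22/7, 25/7, 4.
f(10/7) = 35/38, f(13/7) = 35/41, f(16/7) = 35/44, f(19/7) = 35/47, f(22/7) = 0.7, f(25/7) = 35/53, f(4) = 0.625.
Sum = Δu · [f(10/7) + f(13/7) + f(16/7) + ...].
Sum ≈ 2.272.

2.272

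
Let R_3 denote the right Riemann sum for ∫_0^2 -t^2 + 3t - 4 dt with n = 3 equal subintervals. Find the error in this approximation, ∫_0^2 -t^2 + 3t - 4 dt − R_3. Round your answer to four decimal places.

-0.5185

Exact integral: ∫_0^2 f(t) dt ≈ -4.666667.
R_3 ≈ -4.148148.
Error ≈ -4.666667 − (-4.148148) ≈ -0.5185.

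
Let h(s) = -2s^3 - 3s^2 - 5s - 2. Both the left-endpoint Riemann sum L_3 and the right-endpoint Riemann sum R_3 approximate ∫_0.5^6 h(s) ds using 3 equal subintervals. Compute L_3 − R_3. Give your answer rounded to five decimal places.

1038.58333

L_3 = -514.25.
R_3 ≈ -1552.8333333.
L_3 − R_3 ≈ 1038.58333.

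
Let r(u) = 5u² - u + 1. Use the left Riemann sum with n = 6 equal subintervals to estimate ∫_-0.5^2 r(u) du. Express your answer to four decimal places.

11.1429

Δu = (2 − (-0.5))/6 = 5/12.
Left endpoints: -0.5, -1/12, 1/3, 0.75, 7/6, 19/12.
r(-0.5) = 2.75, r(-1/12) = 161/144, r(1/3) = 11/9, r(0.75) = 3.0625, r(7/6) = 239/36, r(19/12) = 1721/144.
Sum = Δu · [r(-0.5) + r(-1/12) + r(1/3) + ...].
Sum ≈ 11.1429.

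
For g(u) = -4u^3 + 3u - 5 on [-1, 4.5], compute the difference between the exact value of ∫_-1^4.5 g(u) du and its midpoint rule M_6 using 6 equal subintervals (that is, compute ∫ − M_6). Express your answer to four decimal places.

Exact integral: ∫_-1^4.5 g(u) du = -407.6875.
M_6 ≈ -399.599826.
Error ≈ -407.6875 − (-399.599826) ≈ -8.0877.

-8.0877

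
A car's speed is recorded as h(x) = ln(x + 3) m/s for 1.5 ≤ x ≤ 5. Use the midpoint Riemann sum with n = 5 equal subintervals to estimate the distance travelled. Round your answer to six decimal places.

6.369164

Δx = (5 − 1.5)/5 = 0.7.
Midpoints: 1.85, 2.55, 3.25, 3.95, 4.65.
h(1.85) ≈ 1.578979, h(2.55) ≈ 1.713798, h(3.25) ≈ 1.832581, h(3.95) ≈ 1.938742, h(4.65) ≈ 2.034706.
Sum = Δx · [h(1.85) + h(2.55) + h(3.25) + h(3.95) + h(4.65)].
Sum ≈ 6.369164.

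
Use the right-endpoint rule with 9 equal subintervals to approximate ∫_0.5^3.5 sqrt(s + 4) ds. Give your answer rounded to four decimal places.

Δs = (3.5 − 0.5)/9 = 1/3.
Right endpoints: 5/6, 7/6, 1.5, 11/6, 13/6, 2.5, 17/6, 19/6, 3.5.
f(5/6) ≈ 2.1985, f(7/6) ≈ 2.2730, f(1.5) ≈ 2.3452, f(11/6) ≈ 2.4152, f(13/6) ≈ 2.4833, f(2.5) ≈ 2.5495, f(17/6) ≈ 2.6141, f(19/6) ≈ 2.6771, f(3.5) ≈ 2.7386.
Sum = Δs · [f(5/6) + f(7/6) + f(1.5) + ...].
Sum ≈ 7.4315.

7.4315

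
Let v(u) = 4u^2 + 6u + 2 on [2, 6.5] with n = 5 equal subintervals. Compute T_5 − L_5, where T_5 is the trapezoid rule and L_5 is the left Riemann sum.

81

T_5 = 481.68.
L_5 = 400.68.
T_5 − L_5 = 81.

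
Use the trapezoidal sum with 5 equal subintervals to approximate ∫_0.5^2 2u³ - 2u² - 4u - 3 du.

Δu = (2 − 0.5)/5 = 0.3.
f(0.5) = -5.25, f(0.8) = -6.456, f(1.1) = -7.158, f(1.4) = -7.032, f(1.7) = -5.754, f(2) = -3.
T_5 = (Δu/2)·[f(u_0) + 2f(u_1) + ... + 2f(u_{4}) + f(u_5)].
Sum = -9.1575.

-9.1575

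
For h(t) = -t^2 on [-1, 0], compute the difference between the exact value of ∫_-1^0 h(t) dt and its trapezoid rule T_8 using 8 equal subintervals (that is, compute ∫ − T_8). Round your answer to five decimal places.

Exact integral: ∫_-1^0 h(t) dt ≈ -0.3333333.
T_8 = -0.3359375.
Error ≈ -0.3333333 − (-0.3359375) ≈ 0.00260.

0.00260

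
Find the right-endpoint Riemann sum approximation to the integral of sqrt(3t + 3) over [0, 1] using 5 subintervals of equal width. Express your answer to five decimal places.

Δt = (1 − 0)/5 = 0.2.
Right endpoints: 0.2, 0.4, 0.6, 0.8, 1.
f(0.2) ≈ 1.89737, f(0.4) ≈ 2.04939, f(0.6) ≈ 2.19089, f(0.8) ≈ 2.32379, f(1) ≈ 2.44949.
Sum = Δt · [f(0.2) + f(0.4) + f(0.6) + f(0.8) + f(1)].
Sum ≈ 2.18219.

2.18219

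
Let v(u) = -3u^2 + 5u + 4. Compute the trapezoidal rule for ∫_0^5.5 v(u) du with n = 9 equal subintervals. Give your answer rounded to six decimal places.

-69.777006

Δu = (5.5 − 0)/9 = 11/18.
v(0) = 4, v(11/18) = 641/108, v(11/9) = 152/27, v(11/6) = 37/12, v(22/9) = -46/27, v(55/18) = -943/108, v(11/3) = -18, v(77/18) = -3187/108, v(44/9) = -1168/27, v(5.5) = -59.25.
T_9 = (Δu/2)·[v(u_0) + 2v(u_1) + ... + 2v(u_{8}) + v(u_9)].
Sum ≈ -69.777006.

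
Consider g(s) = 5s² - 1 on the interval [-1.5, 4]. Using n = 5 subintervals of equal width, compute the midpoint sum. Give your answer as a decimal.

Δs = (4 − (-1.5))/5 = 1.1.
Midpoints: -0.95, 0.15, 1.25, 2.35, 3.45.
g(-0.95) = 3.5125, g(0.15) = -0.8875, g(1.25) = 6.8125, g(2.35) = 26.6125, g(3.45) = 58.5125.
Sum = Δs · [g(-0.95) + g(0.15) + g(1.25) + g(2.35) + g(3.45)].
Sum = 104.01875.

104.01875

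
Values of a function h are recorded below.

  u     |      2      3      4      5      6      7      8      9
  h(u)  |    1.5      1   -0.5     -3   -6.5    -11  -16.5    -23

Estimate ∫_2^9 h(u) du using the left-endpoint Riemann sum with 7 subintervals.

-35

Δu = 1.
Sum = 1·[1.5 + 1 + (-0.5) + (-3) + (-6.5) + (-11) + (-16.5)] = -35.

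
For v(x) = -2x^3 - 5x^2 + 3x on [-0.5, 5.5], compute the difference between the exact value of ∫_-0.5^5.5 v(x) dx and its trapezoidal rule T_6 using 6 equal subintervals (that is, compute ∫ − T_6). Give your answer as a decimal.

20

Exact integral: ∫_-0.5^5.5 v(x) dx = -690.
T_6 = -710.
Error = -690 − (-710) = 20.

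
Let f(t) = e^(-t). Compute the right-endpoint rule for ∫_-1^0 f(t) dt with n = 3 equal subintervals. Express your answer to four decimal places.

Δt = (0 − (-1))/3 = 1/3.
Right endpoints: -2/3, -1/3, 0.
f(-2/3) ≈ 1.9477, f(-1/3) ≈ 1.3956, f(0) ≈ 1.0000.
Sum = Δt · [f(-2/3) + f(-1/3) + f(0)].
Sum ≈ 1.4478.

1.4478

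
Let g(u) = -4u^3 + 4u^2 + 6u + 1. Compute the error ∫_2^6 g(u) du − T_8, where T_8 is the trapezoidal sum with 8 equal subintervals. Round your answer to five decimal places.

7.33333

Exact integral: ∫_2^6 g(u) du ≈ -902.6666667.
T_8 = -910.
Error ≈ -902.6666667 − (-910) ≈ 7.33333.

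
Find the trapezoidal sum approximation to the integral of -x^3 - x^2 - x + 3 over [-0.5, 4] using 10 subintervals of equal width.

-80.68359375

Δx = (4 − (-0.5))/10 = 0.45.
f(-0.5) = 3.375, f(-0.05) = 3.047625, f(0.4) = 2.376, f(0.85) = 0.813375, f(1.3) = -2.187, f(1.75) = -7.171875, f(2.2) = -14.688, f(2.65) = -25.282125, f(3.1) = -39.501, f(3.55) = -57.891375, f(4) = -81.
T_10 = (Δx/2)·[f(x_0) + 2f(x_1) + ... + 2f(x_{9}) + f(x_10)].
Sum = -80.68359375.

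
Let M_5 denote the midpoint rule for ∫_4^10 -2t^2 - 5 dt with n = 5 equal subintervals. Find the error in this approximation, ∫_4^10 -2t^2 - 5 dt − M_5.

Exact integral: ∫_4^10 f(t) dt = -654.
M_5 = -652.56.
Error = -654 − (-652.56) = -1.44.

-1.44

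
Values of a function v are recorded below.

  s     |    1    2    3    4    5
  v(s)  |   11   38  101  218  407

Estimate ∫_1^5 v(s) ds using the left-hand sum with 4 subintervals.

Δs = 1.
Sum = 1·[11 + 38 + 101 + 218] = 368.

368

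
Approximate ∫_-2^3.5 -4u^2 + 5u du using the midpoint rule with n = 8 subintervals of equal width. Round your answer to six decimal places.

Δu = (3.5 − (-2))/8 = 0.6875.
Midpoints: -1.65625, -0.96875, -0.28125, 0.40625, 1.09375, 1.78125, 2.46875, 3.15625.
f(-1.65625) = -19.25390625, f(-0.96875) = -8.59765625, f(-0.28125) = -1.72265625, f(0.40625) = 1.37109375, f(1.09375) = 0.68359375, f(1.78125) = -3.78515625, f(2.46875) = -12.03515625, f(3.15625) = -24.06640625.
Sum = Δu · [f(-1.65625) + f(-0.96875) + f(-0.28125) + ...].
Sum ≈ -46.341797.

-46.341797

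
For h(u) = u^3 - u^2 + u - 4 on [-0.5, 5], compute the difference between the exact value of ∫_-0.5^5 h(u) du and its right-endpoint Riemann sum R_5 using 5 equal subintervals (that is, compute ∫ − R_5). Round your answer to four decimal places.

Exact integral: ∫_-0.5^5 h(u) du ≈ 104.901042.
R_5 = 169.51.
Error ≈ 104.901042 − 169.51 ≈ -64.6090.

-64.6090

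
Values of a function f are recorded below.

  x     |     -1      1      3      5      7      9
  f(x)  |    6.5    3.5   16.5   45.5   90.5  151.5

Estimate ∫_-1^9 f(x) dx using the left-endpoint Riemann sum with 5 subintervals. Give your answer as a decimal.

325

Δx = 2.
Sum = 2·[6.5 + 3.5 + 16.5 + 45.5 + 90.5] = 325.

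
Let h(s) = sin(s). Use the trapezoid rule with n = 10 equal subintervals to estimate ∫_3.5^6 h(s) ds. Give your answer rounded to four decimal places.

Δs = (6 − 3.5)/10 = 0.25.
h(3.5) ≈ -0.3508, h(3.75) ≈ -0.5716, h(4) ≈ -0.7568, h(4.25) ≈ -0.8950, h(4.5) ≈ -0.9775, h(4.75) ≈ -0.9993, h(5) ≈ -0.9589, h(5.25) ≈ -0.8589, h(5.5) ≈ -0.7055, h(5.75) ≈ -0.5083, h(6) ≈ -0.2794.
T_10 = (Δs/2)·[h(s_0) + 2h(s_1) + ... + 2h(s_{9}) + h(s_10)].
Sum ≈ -1.8867.

-1.8867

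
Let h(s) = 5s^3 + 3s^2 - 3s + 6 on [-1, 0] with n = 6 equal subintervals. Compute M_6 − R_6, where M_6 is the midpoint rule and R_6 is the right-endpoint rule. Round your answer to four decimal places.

0.1146

M_6 ≈ 7.260417.
R_6 ≈ 7.145833.
M_6 − R_6 ≈ 0.1146.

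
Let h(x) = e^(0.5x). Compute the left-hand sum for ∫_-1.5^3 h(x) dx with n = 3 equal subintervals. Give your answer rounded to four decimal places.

Δx = (3 − (-1.5))/3 = 1.5.
Left endpoints: -1.5, 0, 1.5.
h(-1.5) ≈ 0.4724, h(0) ≈ 1.0000, h(1.5) ≈ 2.1170.
Sum = Δx · [h(-1.5) + h(0) + h(1.5)].
Sum ≈ 5.3840.

5.3840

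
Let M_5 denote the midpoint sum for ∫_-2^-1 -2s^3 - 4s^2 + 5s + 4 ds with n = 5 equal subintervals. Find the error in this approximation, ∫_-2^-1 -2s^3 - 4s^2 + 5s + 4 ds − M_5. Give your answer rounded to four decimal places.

Exact integral: ∫_-2^-1 f(s) ds ≈ -5.333333.
M_5 = -5.35.
Error ≈ -5.333333 − (-5.35) ≈ 0.0167.

0.0167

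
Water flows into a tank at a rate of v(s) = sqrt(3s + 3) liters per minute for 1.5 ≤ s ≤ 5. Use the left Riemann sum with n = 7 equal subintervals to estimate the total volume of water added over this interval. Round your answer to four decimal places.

12.0262

Δs = (5 − 1.5)/7 = 0.5.
Left endpoints: 1.5, 2, 2.5, 3, 3.5, 4, 4.5.
v(1.5) ≈ 2.7386, v(2) ≈ 3.0000, v(2.5) ≈ 3.2404, v(3) ≈ 3.4641, v(3.5) ≈ 3.6742, v(4) ≈ 3.8730, v(4.5) ≈ 4.0620.
Sum = Δs · [v(1.5) + v(2) + v(2.5) + ...].
Sum ≈ 12.0262.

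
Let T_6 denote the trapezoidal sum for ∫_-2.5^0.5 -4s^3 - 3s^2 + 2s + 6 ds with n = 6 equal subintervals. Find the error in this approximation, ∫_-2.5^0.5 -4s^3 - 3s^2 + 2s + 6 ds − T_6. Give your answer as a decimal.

-1.125

Exact integral: ∫_-2.5^0.5 f(s) ds = 35.25.
T_6 = 36.375.
Error = 35.25 − 36.375 = -1.125.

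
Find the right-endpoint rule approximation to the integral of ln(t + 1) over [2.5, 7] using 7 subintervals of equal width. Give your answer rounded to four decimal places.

Δt = (7 − 2.5)/7 = 9/14.
Right endpoints: 22/7, 53/14, 31/7, 71/14, 40/7, 89/14, 7.
f(22/7) ≈ 1.4214, f(53/14) ≈ 1.5656, f(31/7) ≈ 1.6917, f(71/14) ≈ 1.8036, f(40/7) ≈ 1.9042, f(89/14) ≈ 1.9957, f(7) ≈ 2.0794.
Sum = Δt · [f(22/7) + f(53/14) + f(31/7) + ...].
Sum ≈ 8.0111.

8.0111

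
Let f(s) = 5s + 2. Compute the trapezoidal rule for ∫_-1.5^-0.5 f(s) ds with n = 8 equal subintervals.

-3

Δs = (-0.5 − (-1.5))/8 = 0.125.
f(-1.5) = -5.5, f(-1.375) = -4.875, f(-1.25) = -4.25, f(-1.125) = -3.625, f(-1) = -3, f(-0.875) = -2.375, f(-0.75) = -1.75, f(-0.625) = -1.125, f(-0.5) = -0.5.
T_8 = (Δs/2)·[f(s_0) + 2f(s_1) + ... + 2f(s_{7}) + f(s_8)].
Sum = -3.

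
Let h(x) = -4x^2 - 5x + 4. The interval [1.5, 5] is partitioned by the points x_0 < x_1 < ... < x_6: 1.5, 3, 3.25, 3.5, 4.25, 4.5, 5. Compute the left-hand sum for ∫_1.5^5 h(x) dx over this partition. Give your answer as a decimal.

-163.125

Subinterval widths: 1.5, 0.25, 0.25, 0.75, 0.25, 0.5.
Left endpoints: 1.5, 3, 3.25, 3.5, 4.25, 4.5.
h(1.5) = -12.5, h(3) = -47, h(3.25) = -54.5, h(3.5) = -62.5, h(4.25) = -89.5, h(4.5) = -99.5.
Sum = Σ Δx_i · h(x_i).
Sum = -163.125.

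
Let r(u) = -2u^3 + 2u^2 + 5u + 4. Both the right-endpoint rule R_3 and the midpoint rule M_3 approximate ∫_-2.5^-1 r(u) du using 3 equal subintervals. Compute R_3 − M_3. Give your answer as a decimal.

-6.890625

R_3 = 14.375.
M_3 = 21.265625.
R_3 − M_3 = -6.890625.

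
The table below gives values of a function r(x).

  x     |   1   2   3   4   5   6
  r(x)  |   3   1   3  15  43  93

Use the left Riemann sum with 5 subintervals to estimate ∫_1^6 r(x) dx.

65

Δx = 1.
Sum = 1·[3 + 1 + 3 + 15 + 43] = 65.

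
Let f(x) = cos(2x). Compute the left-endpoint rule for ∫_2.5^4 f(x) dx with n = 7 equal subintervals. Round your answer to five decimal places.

1.00517

Δx = (4 − 2.5)/7 = 3/14.
Left endpoints: 2.5, 19/7, 41/14, 22/7, 47/14, 25/7, 53/14.
f(2.5) ≈ 0.28366, f(19/7) ≈ 0.65651, f(41/14) ≈ 0.91061, f(22/7) ≈ 1.00000, f(47/14) ≈ 0.90851, f(25/7) ≈ 0.65269, f(53/14) ≈ 0.27881.
Sum = Δx · [f(2.5) + f(19/7) + f(41/14) + ...].
Sum ≈ 1.00517.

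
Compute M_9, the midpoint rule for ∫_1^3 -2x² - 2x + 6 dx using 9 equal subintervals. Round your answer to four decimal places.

Δx = (3 − 1)/9 = 2/9.
Midpoints: 10/9, 4/3, 14/9, 16/9, 2, 20/9, 22/9, 8/3, 26/9.
f(10/9) = 106/81, f(4/3) = -2/9, f(14/9) = -158/81, f(16/9) = -314/81, f(2) = -6, f(20/9) = -674/81, f(22/9) = -878/81, f(8/3) = -122/9, f(26/9) = -1334/81.
Sum = Δx · [f(10/9) + f(4/3) + f(14/9) + ...].
Sum ≈ -13.3169.

-13.3169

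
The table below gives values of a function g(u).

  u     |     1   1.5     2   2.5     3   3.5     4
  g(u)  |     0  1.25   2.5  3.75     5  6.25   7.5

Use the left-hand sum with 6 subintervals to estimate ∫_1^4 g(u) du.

Δu = 0.5.
Sum = 0.5·[0 + 1.25 + 2.5 + 3.75 + 5 + 6.25] = 9.375.

9.375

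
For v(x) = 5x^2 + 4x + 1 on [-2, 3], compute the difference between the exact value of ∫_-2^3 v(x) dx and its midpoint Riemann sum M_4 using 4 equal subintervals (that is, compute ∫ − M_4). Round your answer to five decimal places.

Exact integral: ∫_-2^3 v(x) dx ≈ 73.3333333.
M_4 = 70.078125.
Error ≈ 73.3333333 − 70.078125 ≈ 3.25521.

3.25521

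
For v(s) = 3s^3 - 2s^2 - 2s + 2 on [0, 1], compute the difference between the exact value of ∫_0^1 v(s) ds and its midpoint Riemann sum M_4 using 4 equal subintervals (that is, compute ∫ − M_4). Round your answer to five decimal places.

0.01302

Exact integral: ∫_0^1 v(s) ds ≈ 1.0833333.
M_4 = 1.0703125.
Error ≈ 1.0833333 − 1.0703125 ≈ 0.01302.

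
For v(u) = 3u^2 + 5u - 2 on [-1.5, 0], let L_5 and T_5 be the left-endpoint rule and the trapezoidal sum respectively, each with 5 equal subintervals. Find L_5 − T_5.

L_5 = -5.295.
T_5 = -5.1825.
L_5 − T_5 = -0.1125.

-0.1125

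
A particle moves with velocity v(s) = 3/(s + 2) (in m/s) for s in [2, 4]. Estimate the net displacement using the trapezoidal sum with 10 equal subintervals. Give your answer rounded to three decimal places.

1.217

Δs = (4 − 2)/10 = 0.2.
v(2) = 0.75, v(2.2) = 5/7, v(2.4) = 15/22, v(2.6) = 15/23, v(2.8) = 0.625, v(3) = 0.6, v(3.2) = 15/26, v(3.4) = 5/9, v(3.6) = 15/28, v(3.8) = 15/29, v(4) = 0.5.
T_10 = (Δs/2)·[v(s_0) + 2v(s_1) + ... + 2v(s_{9}) + v(s_10)].
Sum ≈ 1.217.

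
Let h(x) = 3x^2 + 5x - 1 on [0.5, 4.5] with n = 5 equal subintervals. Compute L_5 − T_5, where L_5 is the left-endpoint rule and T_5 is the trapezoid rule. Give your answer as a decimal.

-32

L_5 = 106.28.
T_5 = 138.28.
L_5 − T_5 = -32.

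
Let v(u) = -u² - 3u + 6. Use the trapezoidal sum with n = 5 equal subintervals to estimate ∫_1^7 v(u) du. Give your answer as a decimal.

Δu = (7 − 1)/5 = 1.2.
v(1) = 2, v(2.2) = -5.44, v(3.4) = -15.76, v(4.6) = -28.96, v(5.8) = -45.04, v(7) = -64.
T_5 = (Δu/2)·[v(u_0) + 2v(u_1) + ... + 2v(u_{4}) + v(u_5)].
Sum = -151.44.

-151.44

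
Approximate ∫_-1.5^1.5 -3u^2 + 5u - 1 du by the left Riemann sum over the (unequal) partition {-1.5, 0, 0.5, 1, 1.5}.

Subinterval widths: 1.5, 0.5, 0.5, 0.5.
Left endpoints: -1.5, 0, 0.5, 1.
f(-1.5) = -15.25, f(0) = -1, f(0.5) = 0.75, f(1) = 1.
Sum = Σ Δu_i · f(u_i).
Sum = -22.5.

-22.5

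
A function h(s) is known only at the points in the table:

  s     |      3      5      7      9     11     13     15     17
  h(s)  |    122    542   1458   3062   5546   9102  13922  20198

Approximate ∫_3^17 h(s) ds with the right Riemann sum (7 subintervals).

Δs = 2.
Sum = 2·[542 + 1458 + 3062 + 5546 + 9102 + 13922 + 20198] = 107660.

107660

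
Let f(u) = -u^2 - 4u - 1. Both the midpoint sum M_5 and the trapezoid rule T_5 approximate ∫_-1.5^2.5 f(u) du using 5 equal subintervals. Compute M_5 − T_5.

M_5 = -18.12.
T_5 = -18.76.
M_5 − T_5 = 0.64.

0.64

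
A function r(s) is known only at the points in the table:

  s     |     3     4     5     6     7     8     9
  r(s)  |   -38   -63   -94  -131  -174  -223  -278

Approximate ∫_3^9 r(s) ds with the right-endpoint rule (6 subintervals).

-963

Δs = 1.
Sum = 1·[(-63) + (-94) + (-131) + (-174) + (-223) + (-278)] = -963.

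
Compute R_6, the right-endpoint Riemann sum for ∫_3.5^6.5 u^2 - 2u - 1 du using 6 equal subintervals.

Δu = (6.5 − 3.5)/6 = 0.5.
Right endpoints: 4, 4.5, 5, 5.5, 6, 6.5.
f(4) = 7, f(4.5) = 10.25, f(5) = 14, f(5.5) = 18.25, f(6) = 23, f(6.5) = 28.25.
Sum = Δu · [f(4) + f(4.5) + f(5) + ...].
Sum = 50.375.

50.375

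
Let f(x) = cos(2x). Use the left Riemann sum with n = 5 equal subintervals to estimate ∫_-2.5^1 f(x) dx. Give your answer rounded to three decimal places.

0.224

Δx = (1 − (-2.5))/5 = 0.7.
Left endpoints: -2.5, -1.8, -1.1, -0.4, 0.3.
f(-2.5) ≈ 0.284, f(-1.8) ≈ -0.897, f(-1.1) ≈ -0.589, f(-0.4) ≈ 0.697, f(0.3) ≈ 0.825.
Sum = Δx · [f(-2.5) + f(-1.8) + f(-1.1) + f(-0.4) + f(0.3)].
Sum ≈ 0.224.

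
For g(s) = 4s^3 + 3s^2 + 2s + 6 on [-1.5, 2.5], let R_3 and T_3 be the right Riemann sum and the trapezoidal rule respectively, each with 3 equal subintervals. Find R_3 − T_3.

64

R_3 ≈ 155.66667.
T_3 ≈ 91.66667.
R_3 − T_3 = 64.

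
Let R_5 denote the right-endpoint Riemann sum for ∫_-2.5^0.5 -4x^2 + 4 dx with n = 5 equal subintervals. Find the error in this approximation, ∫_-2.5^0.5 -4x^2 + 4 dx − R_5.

-6.48

Exact integral: ∫_-2.5^0.5 f(x) dx = -9.
R_5 = -2.52.
Error = -9 − (-2.52) = -6.48.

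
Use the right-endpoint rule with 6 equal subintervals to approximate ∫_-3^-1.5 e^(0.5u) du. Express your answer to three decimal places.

0.530

Δu = (-1.5 − (-3))/6 = 0.25.
Right endpoints: -2.75, -2.5, -2.25, -2, -1.75, -1.5.
f(-2.75) ≈ 0.253, f(-2.5) ≈ 0.287, f(-2.25) ≈ 0.325, f(-2) ≈ 0.368, f(-1.75) ≈ 0.417, f(-1.5) ≈ 0.472.
Sum = Δu · [f(-2.75) + f(-2.5) + f(-2.25) + ...].
Sum ≈ 0.530.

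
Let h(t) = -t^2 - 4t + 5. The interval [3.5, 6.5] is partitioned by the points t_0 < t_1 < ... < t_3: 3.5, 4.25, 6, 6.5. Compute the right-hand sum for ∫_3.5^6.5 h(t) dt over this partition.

-150.421875

Subinterval widths: 0.75, 1.75, 0.5.
Right endpoints: 4.25, 6, 6.5.
h(4.25) = -30.0625, h(6) = -55, h(6.5) = -63.25.
Sum = Σ Δt_i · h(t_i).
Sum = -150.421875.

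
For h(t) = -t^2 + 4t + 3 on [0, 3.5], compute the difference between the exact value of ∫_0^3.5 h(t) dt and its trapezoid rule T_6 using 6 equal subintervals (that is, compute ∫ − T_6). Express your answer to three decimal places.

0.198

Exact integral: ∫_0^3.5 h(t) dt ≈ 20.70833.
T_6 ≈ 20.50984.
Error ≈ 20.70833 − 20.50984 ≈ 0.198.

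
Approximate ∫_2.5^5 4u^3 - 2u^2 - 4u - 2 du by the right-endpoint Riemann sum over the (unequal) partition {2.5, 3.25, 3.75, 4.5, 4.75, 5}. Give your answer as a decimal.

584.4375

Subinterval widths: 0.75, 0.5, 0.75, 0.25, 0.25.
Right endpoints: 3.25, 3.75, 4.5, 4.75, 5.
f(3.25) = 101.1875, f(3.75) = 165.8125, f(4.5) = 304, f(4.75) = 362.5625, f(5) = 428.
Sum = Σ Δu_i · f(u_i).
Sum = 584.4375.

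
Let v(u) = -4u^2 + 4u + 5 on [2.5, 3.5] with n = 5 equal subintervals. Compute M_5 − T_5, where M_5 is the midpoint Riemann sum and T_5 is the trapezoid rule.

M_5 = -19.32.
T_5 = -19.36.
M_5 − T_5 = 0.04.

0.04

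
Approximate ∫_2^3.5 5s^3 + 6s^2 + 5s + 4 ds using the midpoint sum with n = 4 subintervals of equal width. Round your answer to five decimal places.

Δs = (3.5 − 2)/4 = 0.375.
Midpoints: 2.1875, 2.5625, 2.9375, 3.3125.
f(2.1875) = 393159/4096, f(2.5625) = 574845/4096, f(2.9375) = 807723/4096, f(3.3125) = 1098273/4096.
Sum = Δs · [f(2.1875) + f(2.5625) + f(2.9375) + f(3.3125)].
Sum ≈ 263.12256.

263.12256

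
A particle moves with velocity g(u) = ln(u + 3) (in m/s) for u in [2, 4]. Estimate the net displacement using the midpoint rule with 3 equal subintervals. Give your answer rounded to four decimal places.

3.5752

Δu = (4 − 2)/3 = 2/3.
Midpoints: 7/3, 3, 11/3.
g(7/3) ≈ 1.6740, g(3) ≈ 1.7918, g(11/3) ≈ 1.8971.
Sum = Δu · [g(7/3) + g(3) + g(11/3)].
Sum ≈ 3.5752.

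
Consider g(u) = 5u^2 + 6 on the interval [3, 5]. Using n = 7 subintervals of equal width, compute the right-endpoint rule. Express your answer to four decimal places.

Δu = (5 − 3)/7 = 2/7.
Right endpoints: 23/7, 25/7, 27/7, 29/7, 31/7, 33/7, 5.
g(23/7) = 2939/49, g(25/7) = 3419/49, g(27/7) = 3939/49, g(29/7) = 4499/49, g(31/7) = 5099/49, g(33/7) = 5739/49, g(5) = 131.
Sum = Δu · [g(23/7) + g(25/7) + g(27/7) + ...].
Sum ≈ 186.8980.

186.8980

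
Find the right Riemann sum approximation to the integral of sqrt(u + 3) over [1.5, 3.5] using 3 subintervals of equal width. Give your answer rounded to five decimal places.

Δu = (3.5 − 1.5)/3 = 2/3.
Right endpoints: 13/6, 17/6, 3.5.
f(13/6) ≈ 2.27303, f(17/6) ≈ 2.41523, f(3.5) ≈ 2.54951.
Sum = Δu · [f(13/6) + f(17/6) + f(3.5)].
Sum ≈ 4.82518.

4.82518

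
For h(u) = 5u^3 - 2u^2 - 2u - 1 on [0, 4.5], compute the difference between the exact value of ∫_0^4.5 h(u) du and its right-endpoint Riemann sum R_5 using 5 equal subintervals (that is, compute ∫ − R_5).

-202.044375

Exact integral: ∫_0^4.5 h(u) du = 427.078125.
R_5 = 629.1225.
Error = 427.078125 − 629.1225 = -202.044375.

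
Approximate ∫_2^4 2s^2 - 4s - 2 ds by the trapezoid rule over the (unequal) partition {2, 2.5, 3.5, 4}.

Subinterval widths: 0.5, 1, 0.5.
f(2) = -2, f(2.5) = 0.5, f(3.5) = 8.5, f(4) = 14.
On each subinterval the trapezoid contributes (Δs_i/2)·[f(s_{i-1}) + f(s_i)].
Sum = 9.75.

9.75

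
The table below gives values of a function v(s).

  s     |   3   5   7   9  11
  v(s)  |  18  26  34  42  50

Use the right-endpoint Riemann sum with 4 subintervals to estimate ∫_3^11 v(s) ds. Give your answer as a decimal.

Δs = 2.
Sum = 2·[26 + 34 + 42 + 50] = 304.

304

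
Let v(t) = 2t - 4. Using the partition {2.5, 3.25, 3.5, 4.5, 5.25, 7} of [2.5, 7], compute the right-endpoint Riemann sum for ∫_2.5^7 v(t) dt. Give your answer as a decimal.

30

Subinterval widths: 0.75, 0.25, 1, 0.75, 1.75.
Right endpoints: 3.25, 3.5, 4.5, 5.25, 7.
v(3.25) = 2.5, v(3.5) = 3, v(4.5) = 5, v(5.25) = 6.5, v(7) = 10.
Sum = Σ Δt_i · v(t_i).
Sum = 30.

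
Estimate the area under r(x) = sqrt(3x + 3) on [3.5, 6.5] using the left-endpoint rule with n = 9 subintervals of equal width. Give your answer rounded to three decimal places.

12.515

Δx = (6.5 − 3.5)/9 = 1/3.
Left endpoints: 3.5, 23/6, 25/6, 4.5, 29/6, 31/6, 5.5, 35/6, 37/6.
r(3.5) ≈ 3.674, r(23/6) ≈ 3.808, r(25/6) ≈ 3.937, r(4.5) ≈ 4.062, r(29/6) ≈ 4.183, r(31/6) ≈ 4.301, r(5.5) ≈ 4.416, r(35/6) ≈ 4.528, r(37/6) ≈ 4.637.
Sum = Δx · [r(3.5) + r(23/6) + r(25/6) + ...].
Sum ≈ 12.515.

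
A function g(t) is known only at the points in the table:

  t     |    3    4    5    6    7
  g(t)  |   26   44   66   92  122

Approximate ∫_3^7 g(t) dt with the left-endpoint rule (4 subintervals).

Δt = 1.
Sum = 1·[26 + 44 + 66 + 92] = 228.

228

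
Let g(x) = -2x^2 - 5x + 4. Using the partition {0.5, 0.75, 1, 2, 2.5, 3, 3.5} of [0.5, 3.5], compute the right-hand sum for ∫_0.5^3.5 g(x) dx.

Subinterval widths: 0.25, 0.25, 1, 0.5, 0.5, 0.5.
Right endpoints: 0.75, 1, 2, 2.5, 3, 3.5.
g(0.75) = -0.875, g(1) = -3, g(2) = -14, g(2.5) = -21, g(3) = -29, g(3.5) = -38.
Sum = Σ Δx_i · g(x_i).
Sum = -58.96875.

-58.96875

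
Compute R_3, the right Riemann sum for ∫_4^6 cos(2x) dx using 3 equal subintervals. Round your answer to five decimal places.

-0.31665

Δx = (6 − 4)/3 = 2/3.
Right endpoints: 14/3, 16/3, 6.
f(14/3) ≈ -0.99582, f(16/3) ≈ -0.32301, f(6) ≈ 0.84385.
Sum = Δx · [f(14/3) + f(16/3) + f(6)].
Sum ≈ -0.31665.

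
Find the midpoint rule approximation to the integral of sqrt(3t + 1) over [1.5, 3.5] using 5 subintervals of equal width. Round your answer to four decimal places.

Δt = (3.5 − 1.5)/5 = 0.4.
Midpoints: 1.7, 2.1, 2.5, 2.9, 3.3.
f(1.7) ≈ 2.4698, f(2.1) ≈ 2.7019, f(2.5) ≈ 2.9155, f(2.9) ≈ 3.1145, f(3.3) ≈ 3.3015.
Sum = Δt · [f(1.7) + f(2.1) + f(2.5) + f(2.9) + f(3.3)].
Sum ≈ 5.8013.

5.8013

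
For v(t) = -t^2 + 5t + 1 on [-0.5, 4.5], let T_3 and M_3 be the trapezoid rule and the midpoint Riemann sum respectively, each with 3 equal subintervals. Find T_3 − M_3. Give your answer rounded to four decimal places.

-3.4722

T_3 ≈ 22.268519.
M_3 ≈ 25.740741.
T_3 − M_3 ≈ -3.4722.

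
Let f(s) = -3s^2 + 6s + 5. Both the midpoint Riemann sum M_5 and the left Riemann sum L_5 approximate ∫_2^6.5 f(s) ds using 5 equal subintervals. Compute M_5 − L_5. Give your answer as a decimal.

M_5 = -128.46375.
L_5 = -91.71.
M_5 − L_5 = -36.75375.

-36.75375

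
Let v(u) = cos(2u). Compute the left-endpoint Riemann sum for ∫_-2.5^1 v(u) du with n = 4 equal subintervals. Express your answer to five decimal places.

Δu = (1 − (-2.5))/4 = 0.875.
Left endpoints: -2.5, -1.625, -0.75, 0.125.
v(-2.5) ≈ 0.28366, v(-1.625) ≈ -0.99413, v(-0.75) ≈ 0.07074, v(0.125) ≈ 0.96891.
Sum = Δu · [v(-2.5) + v(-1.625) + v(-0.75) + v(0.125)].
Sum ≈ 0.28803.

0.28803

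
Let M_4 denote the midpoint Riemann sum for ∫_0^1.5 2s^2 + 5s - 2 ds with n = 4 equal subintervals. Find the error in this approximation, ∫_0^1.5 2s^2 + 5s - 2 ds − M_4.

Exact integral: ∫_0^1.5 f(s) ds = 4.875.
M_4 = 4.83984375.
Error = 4.875 − 4.83984375 = 0.03515625.

0.03515625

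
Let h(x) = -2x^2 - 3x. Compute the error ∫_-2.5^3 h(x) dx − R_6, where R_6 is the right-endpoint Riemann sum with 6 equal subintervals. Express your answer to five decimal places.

11.62384

Exact integral: ∫_-2.5^3 h(x) dx ≈ -32.5416667.
R_6 ≈ -44.1655093.
Error ≈ -32.5416667 − (-44.1655093) ≈ 11.62384.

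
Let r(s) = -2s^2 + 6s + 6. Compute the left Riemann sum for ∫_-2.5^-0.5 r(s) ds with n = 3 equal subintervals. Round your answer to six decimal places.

-24.629630

Δs = (-0.5 − (-2.5))/3 = 2/3.
Left endpoints: -2.5, -11/6, -7/6.
r(-2.5) = -21.5, r(-11/6) = -211/18, r(-7/6) = -67/18.
Sum = Δs · [r(-2.5) + r(-11/6) + r(-7/6)].
Sum ≈ -24.629630.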